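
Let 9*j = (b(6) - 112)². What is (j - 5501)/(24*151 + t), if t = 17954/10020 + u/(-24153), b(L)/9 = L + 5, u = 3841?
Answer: -663384687800/438725242791 ≈ -1.5121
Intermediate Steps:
b(L) = 45 + 9*L (b(L) = 9*(L + 5) = 9*(5 + L) = 45 + 9*L)
j = 169/9 (j = ((45 + 9*6) - 112)²/9 = ((45 + 54) - 112)²/9 = (99 - 112)²/9 = (⅑)*(-13)² = (⅑)*169 = 169/9 ≈ 18.778)
t = 21953119/13445170 (t = 17954/10020 + 3841/(-24153) = 17954*(1/10020) + 3841*(-1/24153) = 8977/5010 - 3841/24153 = 21953119/13445170 ≈ 1.6328)
(j - 5501)/(24*151 + t) = (169/9 - 5501)/(24*151 + 21953119/13445170) = -49340/(9*(3624 + 21953119/13445170)) = -49340/(9*48747249199/13445170) = -49340/9*13445170/48747249199 = -663384687800/438725242791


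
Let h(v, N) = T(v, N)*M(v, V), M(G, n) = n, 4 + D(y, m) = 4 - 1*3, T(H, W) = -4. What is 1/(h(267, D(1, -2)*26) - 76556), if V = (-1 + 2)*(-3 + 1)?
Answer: -1/76548 ≈ -1.3064e-5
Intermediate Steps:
V = -2 (V = 1*(-2) = -2)
D(y, m) = -3 (D(y, m) = -4 + (4 - 1*3) = -4 + (4 - 3) = -4 + 1 = -3)
h(v, N) = 8 (h(v, N) = -4*(-2) = 8)
1/(h(267, D(1, -2)*26) - 76556) = 1/(8 - 76556) = 1/(-76548) = -1/76548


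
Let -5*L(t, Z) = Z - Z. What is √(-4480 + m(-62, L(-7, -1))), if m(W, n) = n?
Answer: 8*I*√70 ≈ 66.933*I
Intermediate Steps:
L(t, Z) = 0 (L(t, Z) = -(Z - Z)/5 = -⅕*0 = 0)
√(-4480 + m(-62, L(-7, -1))) = √(-4480 + 0) = √(-4480) = 8*I*√70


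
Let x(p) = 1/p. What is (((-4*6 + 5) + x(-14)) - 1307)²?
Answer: 344659225/196 ≈ 1.7585e+6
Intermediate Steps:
(((-4*6 + 5) + x(-14)) - 1307)² = (((-4*6 + 5) + 1/(-14)) - 1307)² = (((-24 + 5) - 1/14) - 1307)² = ((-19 - 1/14) - 1307)² = (-267/14 - 1307)² = (-18565/14)² = 344659225/196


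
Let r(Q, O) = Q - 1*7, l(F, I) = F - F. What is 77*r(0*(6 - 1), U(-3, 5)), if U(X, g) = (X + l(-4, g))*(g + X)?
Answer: -539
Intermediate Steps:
l(F, I) = 0
U(X, g) = X*(X + g) (U(X, g) = (X + 0)*(g + X) = X*(X + g))
r(Q, O) = -7 + Q (r(Q, O) = Q - 7 = -7 + Q)
77*r(0*(6 - 1), U(-3, 5)) = 77*(-7 + 0*(6 - 1)) = 77*(-7 + 0*5) = 77*(-7 + 0) = 77*(-7) = -539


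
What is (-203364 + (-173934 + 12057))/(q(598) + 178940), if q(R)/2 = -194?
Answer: -365241/178552 ≈ -2.0456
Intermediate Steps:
q(R) = -388 (q(R) = 2*(-194) = -388)
(-203364 + (-173934 + 12057))/(q(598) + 178940) = (-203364 + (-173934 + 12057))/(-388 + 178940) = (-203364 - 161877)/178552 = -365241*1/178552 = -365241/178552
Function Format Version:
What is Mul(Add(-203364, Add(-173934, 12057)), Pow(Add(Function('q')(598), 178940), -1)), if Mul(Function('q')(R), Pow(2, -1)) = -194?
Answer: Rational(-365241, 178552) ≈ -2.0456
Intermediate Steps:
Function('q')(R) = -388 (Function('q')(R) = Mul(2, -194) = -388)
Mul(Add(-203364, Add(-173934, 12057)), Pow(Add(Function('q')(598), 178940), -1)) = Mul(Add(-203364, Add(-173934, 12057)), Pow(Add(-388, 178940), -1)) = Mul(Add(-203364, -161877), Pow(178552, -1)) = Mul(-365241, Rational(1, 178552)) = Rational(-365241, 178552)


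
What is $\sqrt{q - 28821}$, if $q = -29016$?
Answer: $i \sqrt{57837} \approx 240.49 i$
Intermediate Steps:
$\sqrt{q - 28821} = \sqrt{-29016 - 28821} = \sqrt{-57837} = i \sqrt{57837}$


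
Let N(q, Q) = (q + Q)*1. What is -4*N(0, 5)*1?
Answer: -20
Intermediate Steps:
N(q, Q) = Q + q (N(q, Q) = (Q + q)*1 = Q + q)
-4*N(0, 5)*1 = -4*(5 + 0)*1 = -4*5*1 = -20*1 = -20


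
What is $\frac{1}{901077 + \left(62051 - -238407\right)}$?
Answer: $\frac{1}{1201535} \approx 8.3227 \cdot 10^{-7}$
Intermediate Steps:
$\frac{1}{901077 + \left(62051 - -238407\right)} = \frac{1}{901077 + \left(62051 + 238407\right)} = \frac{1}{901077 + 300458} = \frac{1}{1201535}$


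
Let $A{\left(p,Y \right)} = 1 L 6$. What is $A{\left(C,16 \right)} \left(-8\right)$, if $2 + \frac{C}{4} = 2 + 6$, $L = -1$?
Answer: $48$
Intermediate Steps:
$C = 24$ ($C = -8 + 4 \left(2 + 6\right) = -8 + 4 \cdot 8 = -8 + 32 = 24$)
$A{\left(p,Y \right)} = -6$ ($A{\left(p,Y \right)} = 1 \left(-1\right) 6 = \left(-1\right) 6 = -6$)
$A{\left(C,16 \right)} \left(-8\right) = \left(-6\right) \left(-8\right) = 48$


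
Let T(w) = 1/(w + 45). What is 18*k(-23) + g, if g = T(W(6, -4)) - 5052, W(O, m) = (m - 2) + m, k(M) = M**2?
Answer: 156451/35 ≈ 4470.0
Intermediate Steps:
W(O, m) = -2 + 2*m (W(O, m) = (-2 + m) + m = -2 + 2*m)
T(w) = 1/(45 + w)
g = -176819/35 (g = 1/(45 + (-2 + 2*(-4))) - 5052 = 1/(45 + (-2 - 8)) - 5052 = 1/(45 - 10) - 5052 = 1/35 - 5052 = -176819/35 ≈ -5052.0)
18*k(-23) + g = 18*(-23)**2 - 176819/35 = 18*529 - 176819/35 = 9522 - 176819/35 = 156451/35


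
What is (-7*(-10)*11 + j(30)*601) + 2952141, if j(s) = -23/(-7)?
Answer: 20684200/7 ≈ 2.9549e+6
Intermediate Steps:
j(s) = 23/7 (j(s) = -23*(-⅐) = 23/7)
(-7*(-10)*11 + j(30)*601) + 2952141 = (-7*(-10)*11 + (23/7)*601) + 2952141 = (70*11 + 13823/7) + 2952141 = (770 + 13823/7) + 2952141 = 19213/7 + 2952141 = 20684200/7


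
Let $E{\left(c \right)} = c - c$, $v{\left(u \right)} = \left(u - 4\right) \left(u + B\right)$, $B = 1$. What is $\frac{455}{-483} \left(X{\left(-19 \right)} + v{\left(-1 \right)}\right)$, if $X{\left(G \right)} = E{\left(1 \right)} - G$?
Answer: $- \frac{1235}{69} \approx -17.899$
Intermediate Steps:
$v{\left(u \right)} = \left(1 + u\right) \left(-4 + u\right)$ ($v{\left(u \right)} = \left(u - 4\right) \left(u + 1\right) = \left(-4 + u\right) \left(1 + u\right) = \left(1 + u\right) \left(-4 + u\right)$)
$E{\left(c \right)} = 0$
$X{\left(G \right)} = - G$ ($X{\left(G \right)} = 0 - G = - G$)
$\frac{455}{-483} \left(X{\left(-19 \right)} + v{\left(-1 \right)}\right) = \frac{455}{-483} \left(\left(-1\right) \left(-19\right) - \left(1 - 1\right)\right) = 455 \left(- \frac{1}{483}\right) \left(19 + \left(-4 + 1 + 3\right)\right) = - \frac{65 \left(19 + 0\right)}{69} = \left(- \frac{65}{69}\right) 19 = - \frac{1235}{69}$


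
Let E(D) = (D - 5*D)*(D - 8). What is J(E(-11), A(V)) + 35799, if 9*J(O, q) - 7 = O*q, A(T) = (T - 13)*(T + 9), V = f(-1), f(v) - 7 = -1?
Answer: 409978/9 ≈ 45553.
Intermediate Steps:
f(v) = 6 (f(v) = 7 - 1 = 6)
E(D) = -4*D*(-8 + D) (E(D) = (-4*D)*(-8 + D) = -4*D*(-8 + D))
V = 6
A(T) = (-13 + T)*(9 + T)
J(O, q) = 7/9 + O*q/9 (J(O, q) = 7/9 + (O*q)/9 = 7/9 + O*q/9)
J(E(-11), A(V)) + 35799 = (7/9 + (4*(-11)*(8 - 1*(-11)))*(-117 + 6² - 4*6)/9) + 35799 = (7/9 + (4*(-11)*(8 + 11))*(-117 + 36 - 24)/9) + 35799 = (7/9 + (⅑)*(4*(-11)*19)*(-105)) + 35799 = (7/9 + (⅑)*(-836)*(-105)) + 35799 = (7/9 + 29260/3) + 35799 = 87787/9 + 35799 = 409978/9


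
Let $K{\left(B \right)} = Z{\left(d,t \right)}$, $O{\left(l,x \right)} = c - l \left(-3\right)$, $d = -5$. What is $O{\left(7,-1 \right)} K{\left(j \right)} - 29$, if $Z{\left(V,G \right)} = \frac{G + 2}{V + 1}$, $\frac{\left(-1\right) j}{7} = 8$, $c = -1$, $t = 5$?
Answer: $-64$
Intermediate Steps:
$O{\left(l,x \right)} = -1 + 3 l$ ($O{\left(l,x \right)} = -1 - l \left(-3\right) = -1 - - 3 l = -1 + 3 l$)
$j = -56$ ($j = \left(-7\right) 8 = -56$)
$Z{\left(V,G \right)} = \frac{2 + G}{1 + V}$
$K{\left(B \right)} = - \frac{7}{4}$ ($K{\left(B \right)} = \frac{2 + 5}{1 - 5} = \frac{1}{-4} \cdot 7 = \left(- \frac{1}{4}\right) 7 = - \frac{7}{4}$)
$O{\left(7,-1 \right)} K{\left(j \right)} - 29 = \left(-1 + 3 \cdot 7\right) \left(- \frac{7}{4}\right) - 29 = \left(-1 + 21\right) \left(- \frac{7}{4}\right) - 29 = 20 \left(- \frac{7}{4}\right) - 29 = -35 - 29 = -64$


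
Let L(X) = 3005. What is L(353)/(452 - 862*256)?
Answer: -601/44044 ≈ -0.013645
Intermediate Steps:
L(353)/(452 - 862*256) = 3005/(452 - 862*256) = 3005/(452 - 220672) = 3005/(-220220) = 3005*(-1/220220) = -601/44044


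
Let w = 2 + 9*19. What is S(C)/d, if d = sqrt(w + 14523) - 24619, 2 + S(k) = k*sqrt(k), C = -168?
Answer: (2 + 336*I*sqrt(42))/(24619 - 2*sqrt(3674)) ≈ 8.164e-5 + 0.088887*I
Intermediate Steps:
w = 173 (w = 2 + 171 = 173)
S(k) = -2 + k**(3/2) (S(k) = -2 + k*sqrt(k) = -2 + k**(3/2))
d = -24619 + 2*sqrt(3674) (d = sqrt(173 + 14523) - 24619 = sqrt(14696) - 24619 = 2*sqrt(3674) - 24619 = -24619 + 2*sqrt(3674) ≈ -24498.)
S(C)/d = (-2 + (-168)**(3/2))/(-24619 + 2*sqrt(3674)) = (-2 - 336*I*sqrt(42))/(-24619 + 2*sqrt(3674))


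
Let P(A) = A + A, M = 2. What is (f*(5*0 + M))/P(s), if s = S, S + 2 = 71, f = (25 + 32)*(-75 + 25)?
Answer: -950/23 ≈ -41.304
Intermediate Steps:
f = -2850 (f = 57*(-50) = -2850)
S = 69 (S = -2 + 71 = 69)
s = 69
P(A) = 2*A
(f*(5*0 + M))/P(s) = (-2850*(5*0 + 2))/((2*69)) = -2850*(0 + 2)/138 = -2850*2*(1/138) = -5700*1/138 = -950/23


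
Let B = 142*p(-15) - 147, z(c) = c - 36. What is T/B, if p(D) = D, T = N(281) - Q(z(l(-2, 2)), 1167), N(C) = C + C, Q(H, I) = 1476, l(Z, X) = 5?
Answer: 914/2277 ≈ 0.40141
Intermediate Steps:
z(c) = -36 + c
N(C) = 2*C
T = -914 (T = 2*281 - 1*1476 = 562 - 1476 = -914)
B = -2277 (B = 142*(-15) - 147 = -2130 - 147 = -2277)
T/B = -914/(-2277) = -914*(-1/2277) = 914/2277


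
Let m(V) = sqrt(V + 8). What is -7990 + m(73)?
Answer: -7981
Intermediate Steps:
m(V) = sqrt(8 + V)
-7990 + m(73) = -7990 + sqrt(8 + 73) = -7990 + sqrt(81) = -7990 + 9 = -7981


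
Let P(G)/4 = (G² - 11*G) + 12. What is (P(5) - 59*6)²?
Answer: 181476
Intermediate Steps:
P(G) = 48 - 44*G + 4*G² (P(G) = 4*((G² - 11*G) + 12) = 4*(12 + G² - 11*G) = 48 - 44*G + 4*G²)
(P(5) - 59*6)² = ((48 - 44*5 + 4*5²) - 59*6)² = ((48 - 220 + 4*25) - 354)² = ((48 - 220 + 100) - 354)² = (-72 - 354)² = (-426)² = 181476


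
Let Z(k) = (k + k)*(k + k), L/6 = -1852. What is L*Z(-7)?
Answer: -2177952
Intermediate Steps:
L = -11112 (L = 6*(-1852) = -11112)
Z(k) = 4*k² (Z(k) = (2*k)*(2*k) = 4*k²)
L*Z(-7) = -44448*(-7)² = -44448*49 = -11112*196 = -2177952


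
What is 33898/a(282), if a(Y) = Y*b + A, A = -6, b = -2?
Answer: -16949/285 ≈ -59.470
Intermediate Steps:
a(Y) = -6 - 2*Y (a(Y) = Y*(-2) - 6 = -2*Y - 6 = -6 - 2*Y)
33898/a(282) = 33898/(-6 - 2*282) = 33898/(-6 - 564) = 33898/(-570) = 33898*(-1/570) = -16949/285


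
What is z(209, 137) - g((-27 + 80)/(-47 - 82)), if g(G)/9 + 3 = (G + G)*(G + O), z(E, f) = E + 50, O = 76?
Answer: 1562420/1849 ≈ 845.01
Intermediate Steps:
z(E, f) = 50 + E
g(G) = -27 + 18*G*(76 + G) (g(G) = -27 + 9*((G + G)*(G + 76)) = -27 + 9*((2*G)*(76 + G)) = -27 + 9*(2*G*(76 + G)) = -27 + 18*G*(76 + G))
z(209, 137) - g((-27 + 80)/(-47 - 82)) = (50 + 209) - (-27 + 18*((-27 + 80)/(-47 - 82))² + 1368*((-27 + 80)/(-47 - 82))) = 259 - (-27 + 18*(53/(-129))² + 1368*(53/(-129))) = 259 - (-27 + 18*(53*(-1/129))² + 1368*(53*(-1/129))) = 259 - (-27 + 18*(-53/129)² + 1368*(-53/129)) = 259 - (-27 + 18*(2809/16641) - 24168/43) = 259 - (-27 + 5618/1849 - 24168/43) = 259 - 1*(-1083529/1849) = 259 + 1083529/1849 = 1562420/1849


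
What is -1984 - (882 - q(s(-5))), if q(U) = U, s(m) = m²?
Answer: -2841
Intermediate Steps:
-1984 - (882 - q(s(-5))) = -1984 - (882 - 1*(-5)²) = -1984 - (882 - 1*25) = -1984 - (882 - 25) = -1984 - 1*857 = -1984 - 857 = -2841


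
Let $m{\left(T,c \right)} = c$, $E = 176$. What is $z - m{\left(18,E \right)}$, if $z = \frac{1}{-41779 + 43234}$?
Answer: $- \frac{256079}{1455} \approx -176.0$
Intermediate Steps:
$z = \frac{1}{1455} \approx 0.00068729$
$z - m{\left(18,E \right)} = \frac{1}{1455} - 176 = - \frac{256079}{1455}$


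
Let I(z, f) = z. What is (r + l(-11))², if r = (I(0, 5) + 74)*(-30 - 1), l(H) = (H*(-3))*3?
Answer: 4818025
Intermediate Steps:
l(H) = -9*H (l(H) = -3*H*3 = -9*H)
r = -2294 (r = (0 + 74)*(-30 - 1) = 74*(-31) = -2294)
(r + l(-11))² = (-2294 - 9*(-11))² = (-2294 + 99)² = (-2195)² = 4818025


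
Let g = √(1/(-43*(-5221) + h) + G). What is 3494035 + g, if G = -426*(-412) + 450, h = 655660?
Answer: 3494035 + √136315457454574541/880163 ≈ 3.4945e+6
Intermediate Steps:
G = 175962 (G = 175512 + 450 = 175962)
g = √136315457454574541/880163 (g = √(1/(-43*(-5221) + 655660) + 175962) = √(1/(224503 + 655660) + 175962) = √(1/880163 + 175962) = √(154875241807/880163) = √136315457454574541/880163 ≈ 419.48)
3494035 + g = 3494035 + √136315457454574541/880163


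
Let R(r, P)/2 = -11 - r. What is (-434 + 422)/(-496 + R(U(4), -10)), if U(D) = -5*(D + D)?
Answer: 2/73 ≈ 0.027397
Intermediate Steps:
U(D) = -10*D
R(r, P) = -22 - 2*r (R(r, P) = 2*(-11 - r) = -22 - 2*r)
(-434 + 422)/(-496 + R(U(4), -10)) = (-434 + 422)/(-496 + (-22 - (-20)*4)) = -12/(-496 + (-22 - 2*(-40))) = -12/(-496 + (-22 + 80)) = -12/(-496 + 58) = -12/(-438) = -12*(-1/438) = 2/73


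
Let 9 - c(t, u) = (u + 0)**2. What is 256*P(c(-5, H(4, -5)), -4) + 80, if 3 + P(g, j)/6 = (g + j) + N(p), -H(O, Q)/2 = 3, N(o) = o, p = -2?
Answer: -55216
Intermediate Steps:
H(O, Q) = -6 (H(O, Q) = -2*3 = -6)
c(t, u) = 9 - u**2 (c(t, u) = 9 - (u + 0)**2 = 9 - u**2)
P(g, j) = -30 + 6*g + 6*j (P(g, j) = -18 + 6*((g + j) - 2) = -18 + 6*(-2 + g + j) = -18 + (-12 + 6*g + 6*j) = -30 + 6*g + 6*j)
256*P(c(-5, H(4, -5)), -4) + 80 = 256*(-30 + 6*(9 - 1*(-6)**2) + 6*(-4)) + 80 = 256*(-30 + 6*(9 - 1*36) - 24) + 80 = 256*(-30 + 6*(9 - 36) - 24) + 80 = 256*(-30 + 6*(-27) - 24) + 80 = 256*(-30 - 162 - 24) + 80 = 256*(-216) + 80 = -55296 + 80 = -55216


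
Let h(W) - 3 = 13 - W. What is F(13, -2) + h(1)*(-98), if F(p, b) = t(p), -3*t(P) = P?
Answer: -4423/3 ≈ -1474.3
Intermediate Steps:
t(P) = -P/3
F(p, b) = -p/3
h(W) = 16 - W (h(W) = 3 + (13 - W) = 16 - W)
F(13, -2) + h(1)*(-98) = -⅓*13 + (16 - 1*1)*(-98) = -13/3 + (16 - 1)*(-98) = -13/3 + 15*(-98) = -13/3 - 1470 = -4423/3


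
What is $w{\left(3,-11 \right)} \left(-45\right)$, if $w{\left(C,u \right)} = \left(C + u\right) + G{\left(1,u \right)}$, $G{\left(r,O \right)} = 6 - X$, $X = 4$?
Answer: $270$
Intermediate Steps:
$G{\left(r,O \right)} = 2$ ($G{\left(r,O \right)} = 6 - 4 = 2$)
$w{\left(C,u \right)} = 2 + C + u$ ($w{\left(C,u \right)} = \left(C + u\right) + 2 = 2 + C + u$)
$w{\left(3,-11 \right)} \left(-45\right) = \left(2 + 3 - 11\right) \left(-45\right) = \left(-6\right) \left(-45\right) = 270$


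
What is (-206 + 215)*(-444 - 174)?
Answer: -5562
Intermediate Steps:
(-206 + 215)*(-444 - 174) = 9*(-618) = -5562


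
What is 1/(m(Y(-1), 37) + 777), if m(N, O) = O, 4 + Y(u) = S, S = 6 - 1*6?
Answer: 1/814 ≈ 0.0012285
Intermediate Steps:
S = 0 (S = 6 - 6 = 0)
Y(u) = -4 (Y(u) = -4 + 0 = -4)
1/(m(Y(-1), 37) + 777) = 1/(37 + 777) = 1/814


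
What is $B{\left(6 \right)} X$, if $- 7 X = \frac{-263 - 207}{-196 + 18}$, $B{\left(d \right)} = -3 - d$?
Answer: $\frac{2115}{623} \approx 3.3949$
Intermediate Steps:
$X = - \frac{235}{623}$ ($X = - \frac{\left(-263 - 207\right) \frac{1}{-196 + 18}}{7} = - \frac{\left(-470\right) \frac{1}{-178}}{7} = - \frac{\left(-470\right) \left(- \frac{1}{178}\right)}{7} = \left(- \frac{1}{7}\right) \frac{235}{89} = - \frac{235}{623} \approx -0.37721$)
$B{\left(6 \right)} X = \left(-3 - 6\right) \left(- \frac{235}{623}\right) = \left(-9\right) \left(- \frac{235}{623}\right) = \frac{2115}{623}$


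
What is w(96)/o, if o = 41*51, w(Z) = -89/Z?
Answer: -89/200736 ≈ -0.00044337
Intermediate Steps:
o = 2091
w(96)/o = -89/96/2091 = -89*1/96*(1/2091) = -89/96*1/2091 = -89/200736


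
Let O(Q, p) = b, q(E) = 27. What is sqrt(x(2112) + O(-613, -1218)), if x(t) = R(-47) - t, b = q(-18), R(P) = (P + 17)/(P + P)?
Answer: 2*I*sqrt(1151265)/47 ≈ 45.658*I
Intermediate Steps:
R(P) = (17 + P)/(2*P) (R(P) = (17 + P)/((2*P)) = (17 + P)*(1/(2*P)) = (17 + P)/(2*P))
b = 27
O(Q, p) = 27
x(t) = 15/47 - t (x(t) = (1/2)*(17 - 47)/(-47) - t = (1/2)*(-1/47)*(-30) - t = 15/47 - t)
sqrt(x(2112) + O(-613, -1218)) = sqrt((15/47 - 1*2112) + 27) = sqrt((15/47 - 2112) + 27) = sqrt(-99249/47 + 27) = sqrt(-97980/47) = 2*I*sqrt(1151265)/47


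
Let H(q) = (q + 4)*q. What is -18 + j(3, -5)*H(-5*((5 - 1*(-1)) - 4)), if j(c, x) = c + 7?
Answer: 582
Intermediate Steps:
H(q) = q*(4 + q) (H(q) = (4 + q)*q = q*(4 + q))
j(c, x) = 7 + c
-18 + j(3, -5)*H(-5*((5 - 1*(-1)) - 4)) = -18 + (7 + 3)*((-5*((5 - 1*(-1)) - 4))*(4 - 5*((5 - 1*(-1)) - 4))) = -18 + 10*((-5*((5 + 1) - 4))*(4 - 5*((5 + 1) - 4))) = -18 + 10*((-5*(6 - 4))*(4 - 5*(6 - 4))) = -18 + 10*((-5*2)*(4 - 5*2)) = -18 + 10*(-10*(4 - 10)) = -18 + 10*(-10*(-6)) = -18 + 10*60 = -18 + 600 = 582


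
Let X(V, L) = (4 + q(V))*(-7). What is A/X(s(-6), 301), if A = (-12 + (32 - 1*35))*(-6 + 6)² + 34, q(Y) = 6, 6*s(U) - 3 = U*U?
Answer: -17/35 ≈ -0.48571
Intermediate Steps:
s(U) = ½ + U²/6 (s(U) = ½ + (U*U)/6 = ½ + U²/6)
X(V, L) = -70 (X(V, L) = (4 + 6)*(-7) = 10*(-7) = -70)
A = 34 (A = (-12 + (32 - 35))*0² + 34 = (-12 - 3)*0 + 34 = -15*0 + 34 = 0 + 34 = 34)
A/X(s(-6), 301) = 34/(-70) = 34*(-1/70) = -17/35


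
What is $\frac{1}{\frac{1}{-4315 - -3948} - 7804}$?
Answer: $- \frac{367}{2864069} \approx -0.00012814$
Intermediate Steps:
$\frac{1}{\frac{1}{-4315 - -3948} - 7804} = \frac{1}{\frac{1}{-4315 + 3948} - 7804} = \frac{1}{\frac{1}{-367} - 7804} = \frac{1}{- \frac{1}{367} - 7804} = \frac{1}{- \frac{2864069}{367}} = - \frac{367}{2864069}$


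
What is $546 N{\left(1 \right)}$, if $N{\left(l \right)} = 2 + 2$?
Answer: $2184$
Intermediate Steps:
$N{\left(l \right)} = 4$
$546 N{\left(1 \right)} = 546 \cdot 4 = 2184$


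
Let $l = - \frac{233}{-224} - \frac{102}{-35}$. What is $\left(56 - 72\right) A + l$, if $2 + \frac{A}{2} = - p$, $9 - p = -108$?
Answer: $\frac{4269389}{1120} \approx 3812.0$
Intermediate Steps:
$p = 117$ ($p = 9 - -108 = 9 + 108 = 117$)
$l = \frac{4429}{1120}$ ($l = \left(-233\right) \left(- \frac{1}{224}\right) - - \frac{102}{35} = \frac{233}{224} + \frac{102}{35} = \frac{4429}{1120} \approx 3.9545$)
$A = -238$ ($A = -4 + 2 \left(\left(-1\right) 117\right) = -4 + 2 \left(-117\right) = -4 - 234 = -238$)
$\left(56 - 72\right) A + l = \left(56 - 72\right) \left(-238\right) + \frac{4429}{1120} = \left(-16\right) \left(-238\right) + \frac{4429}{1120} = 3808 + \frac{4429}{1120} = \frac{4269389}{1120}$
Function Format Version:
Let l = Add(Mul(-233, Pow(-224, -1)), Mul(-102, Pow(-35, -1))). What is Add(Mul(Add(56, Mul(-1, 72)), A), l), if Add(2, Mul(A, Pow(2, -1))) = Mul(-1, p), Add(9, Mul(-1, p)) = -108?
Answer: Rational(4269389, 1120) ≈ 3812.0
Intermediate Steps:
p = 117 (p = Add(9, Mul(-1, -108)) = Add(9, 108) = 117)
l = Rational(4429, 1120) (l = Add(Mul(-233, Rational(-1, 224)), Mul(-102, Rational(-1, 35))) = Add(Rational(233, 224), Rational(102, 35)) = Rational(4429, 1120) ≈ 3.9545)
A = -238 (A = Add(-4, Mul(2, Mul(-1, 117))) = Add(-4, Mul(2, -117)) = Add(-4, -234) = -238)
Add(Mul(Add(56, Mul(-1, 72)), A), l) = Add(Mul(Add(56, Mul(-1, 72)), -238), Rational(4429, 1120)) = Add(Mul(Add(56, -72), -238), Rational(4429, 1120)) = Add(Mul(-16, -238), Rational(4429, 1120)) = Add(3808, Rational(4429, 1120)) = Rational(4269389, 1120)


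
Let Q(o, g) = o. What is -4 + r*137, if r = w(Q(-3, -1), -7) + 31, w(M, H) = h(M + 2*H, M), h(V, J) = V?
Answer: 1914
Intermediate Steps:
w(M, H) = M + 2*H
r = 14 (r = (-3 + 2*(-7)) + 31 = (-3 - 14) + 31 = -17 + 31 = 14)
-4 + r*137 = -4 + 14*137 = -4 + 1918 = 1914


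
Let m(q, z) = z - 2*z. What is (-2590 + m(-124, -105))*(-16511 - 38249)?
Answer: 136078600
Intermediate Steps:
m(q, z) = -z
(-2590 + m(-124, -105))*(-16511 - 38249) = (-2590 - 1*(-105))*(-16511 - 38249) = (-2590 + 105)*(-54760) = -2485*(-54760) = 136078600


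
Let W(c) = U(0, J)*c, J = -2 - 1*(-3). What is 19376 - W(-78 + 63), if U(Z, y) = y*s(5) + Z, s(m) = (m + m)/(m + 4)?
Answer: 58178/3 ≈ 19393.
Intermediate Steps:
J = 1 (J = -2 + 3 = 1)
s(m) = 2*m/(4 + m) (s(m) = (2*m)/(4 + m) = 2*m/(4 + m))
U(Z, y) = Z + 10*y/9 (U(Z, y) = y*(2*5/(4 + 5)) + Z = y*(2*5/9) + Z = y*(2*5*(⅑)) + Z = y*(10/9) + Z = 10*y/9 + Z = Z + 10*y/9)
W(c) = 10*c/9 (W(c) = (0 + (10/9)*1)*c = (0 + 10/9)*c = 10*c/9)
19376 - W(-78 + 63) = 19376 - 10*(-78 + 63)/9 = 19376 - 10*(-15)/9 = 19376 - 1*(-50/3) = 19376 + 50/3 = 58178/3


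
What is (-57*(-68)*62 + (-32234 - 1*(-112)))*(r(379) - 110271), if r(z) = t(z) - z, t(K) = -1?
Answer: -23036431690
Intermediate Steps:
r(z) = -1 - z
(-57*(-68)*62 + (-32234 - 1*(-112)))*(r(379) - 110271) = (-57*(-68)*62 + (-32234 - 1*(-112)))*((-1 - 1*379) - 110271) = (3876*62 + (-32234 + 112))*((-1 - 379) - 110271) = (240312 - 32122)*(-380 - 110271) = 208190*(-110651) = -23036431690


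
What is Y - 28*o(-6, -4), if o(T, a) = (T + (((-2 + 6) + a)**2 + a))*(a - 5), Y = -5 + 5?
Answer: -2520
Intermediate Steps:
Y = 0
o(T, a) = (-5 + a)*(T + a + (4 + a)**2) (o(T, a) = (T + ((4 + a)**2 + a))*(-5 + a) = (T + (a + (4 + a)**2))*(-5 + a) = (T + a + (4 + a)**2)*(-5 + a) = (-5 + a)*(T + a + (4 + a)**2))
Y - 28*o(-6, -4) = 0 - 28*(-80 + (-4)**3 - 29*(-4) - 5*(-6) + 4*(-4)**2 - 6*(-4)) = 0 - 28*(-80 - 64 + 116 + 30 + 4*16 + 24) = 0 - 28*(-80 - 64 + 116 + 30 + 64 + 24) = 0 - 28*90 = 0 - 2520 = -2520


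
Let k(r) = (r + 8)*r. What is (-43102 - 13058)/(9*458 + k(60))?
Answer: -9360/1367 ≈ -6.8471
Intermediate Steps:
k(r) = r*(8 + r) (k(r) = (8 + r)*r = r*(8 + r))
(-43102 - 13058)/(9*458 + k(60)) = (-43102 - 13058)/(9*458 + 60*(8 + 60)) = -56160/(4122 + 60*68) = -56160/(4122 + 4080) = -56160/8202 = -56160*1/8202 = -9360/1367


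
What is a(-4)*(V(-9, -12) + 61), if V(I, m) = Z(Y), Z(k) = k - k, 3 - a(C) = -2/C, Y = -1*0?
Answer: 305/2 ≈ 152.50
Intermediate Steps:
Y = 0
a(C) = 3 + 2/C (a(C) = 3 - (-2)/C = 3 + 2/C)
Z(k) = 0
V(I, m) = 0
a(-4)*(V(-9, -12) + 61) = (3 + 2/(-4))*(0 + 61) = (3 + 2*(-¼))*61 = (3 - ½)*61 = (5/2)*61 = 305/2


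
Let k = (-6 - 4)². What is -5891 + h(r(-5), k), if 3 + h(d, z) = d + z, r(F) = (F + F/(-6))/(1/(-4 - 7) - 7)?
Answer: -2711317/468 ≈ -5793.4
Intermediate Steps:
r(F) = -55*F/468 (r(F) = (F + F*(-⅙))/(1/(-11) - 7) = (F - F/6)/(-1/11 - 7) = (5*F/6)/(-78/11) = (5*F/6)*(-11/78) = -55*F/468)
k = 100 (k = (-10)² = 100)
h(d, z) = -3 + d + z (h(d, z) = -3 + (d + z) = -3 + d + z)
-5891 + h(r(-5), k) = -5891 + (-3 - 55/468*(-5) + 100) = -5891 + (-3 + 275/468 + 100) = -5891 + 45671/468 = -2711317/468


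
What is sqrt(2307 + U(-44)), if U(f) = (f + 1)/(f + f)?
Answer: sqrt(4467298)/44 ≈ 48.036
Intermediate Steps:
U(f) = (1 + f)/(2*f) (U(f) = (1 + f)/((2*f)) = (1 + f)*(1/(2*f)) = (1 + f)/(2*f))
sqrt(2307 + U(-44)) = sqrt(2307 + (1/2)*(1 - 44)/(-44)) = sqrt(2307 + (1/2)*(-1/44)*(-43)) = sqrt(2307 + 43/88) = sqrt(203059/88) = sqrt(4467298)/44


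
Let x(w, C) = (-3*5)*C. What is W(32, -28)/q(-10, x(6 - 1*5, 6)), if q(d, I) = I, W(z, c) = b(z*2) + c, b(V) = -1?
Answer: 29/90 ≈ 0.32222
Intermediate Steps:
W(z, c) = -1 + c
x(w, C) = -15*C
W(32, -28)/q(-10, x(6 - 1*5, 6)) = (-1 - 28)/((-15*6)) = -29/(-90) = -29*(-1/90) = 29/90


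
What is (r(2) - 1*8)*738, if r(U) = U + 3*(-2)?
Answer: -8856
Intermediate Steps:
r(U) = -6 + U (r(U) = U - 6 = -6 + U)
(r(2) - 1*8)*738 = ((-6 + 2) - 1*8)*738 = (-4 - 8)*738 = -12*738 = -8856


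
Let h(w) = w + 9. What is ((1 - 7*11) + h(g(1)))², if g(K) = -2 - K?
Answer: 4900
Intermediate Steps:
h(w) = 9 + w
((1 - 7*11) + h(g(1)))² = ((1 - 7*11) + (9 + (-2 - 1*1)))² = ((1 - 77) + (9 + (-2 - 1)))² = (-76 + (9 - 3))² = (-76 + 6)² = (-70)² = 4900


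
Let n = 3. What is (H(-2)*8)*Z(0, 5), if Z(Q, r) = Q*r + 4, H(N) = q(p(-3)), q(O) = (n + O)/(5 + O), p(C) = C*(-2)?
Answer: 288/11 ≈ 26.182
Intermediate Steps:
p(C) = -2*C
q(O) = (3 + O)/(5 + O)
H(N) = 9/11 (H(N) = (3 - 2*(-3))/(5 - 2*(-3)) = (3 + 6)/(5 + 6) = 9/11)
Z(Q, r) = 4 + Q*r
(H(-2)*8)*Z(0, 5) = ((9/11)*8)*(4 + 0*5) = 72*(4 + 0)/11 = (72/11)*4 = 288/11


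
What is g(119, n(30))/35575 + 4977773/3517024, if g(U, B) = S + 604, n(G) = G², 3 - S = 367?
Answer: 35585672047/25023625760 ≈ 1.4221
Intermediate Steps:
S = -364 (S = 3 - 1*367 = 3 - 367 = -364)
g(U, B) = 240 (g(U, B) = -364 + 604 = 240)
g(119, n(30))/35575 + 4977773/3517024 = 240/35575 + 4977773/3517024 = 240*(1/35575) + 4977773*(1/3517024) = 48/7115 + 4977773/3517024 = 35585672047/25023625760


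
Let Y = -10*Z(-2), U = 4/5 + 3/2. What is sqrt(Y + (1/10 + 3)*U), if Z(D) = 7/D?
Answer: sqrt(4213)/10 ≈ 6.4908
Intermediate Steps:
U = 23/10 (U = 4*(1/5) + 3*(1/2) = 4/5 + 3/2 = 23/10 ≈ 2.3000)
Y = 35 (Y = -70/(-2) = -70*(-1)/2 = -10*(-7/2) = 35)
sqrt(Y + (1/10 + 3)*U) = sqrt(35 + (1/10 + 3)*(23/10)) = sqrt(35 + (31/10)*(23/10)) = sqrt(35 + 713/100) = sqrt(4213/100) = sqrt(4213)/10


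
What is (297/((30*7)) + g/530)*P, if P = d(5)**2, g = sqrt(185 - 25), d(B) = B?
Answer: 495/14 + 10*sqrt(10)/53 ≈ 35.954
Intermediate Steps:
g = 4*sqrt(10) (g = sqrt(160) = 4*sqrt(10) ≈ 12.649)
P = 25 (P = 5**2 = 25)
(297/((30*7)) + g/530)*P = (297/((30*7)) + (4*sqrt(10))/530)*25 = (297/210 + (4*sqrt(10))*(1/530))*25 = (297*(1/210) + 2*sqrt(10)/265)*25 = (99/70 + 2*sqrt(10)/265)*25 = 495/14 + 10*sqrt(10)/53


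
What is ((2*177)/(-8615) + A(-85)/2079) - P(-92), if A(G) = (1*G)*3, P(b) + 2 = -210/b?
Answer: -122581997/274628970 ≈ -0.44635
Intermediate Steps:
P(b) = -2 - 210/b
A(G) = 3*G (A(G) = G*3 = 3*G)
((2*177)/(-8615) + A(-85)/2079) - P(-92) = ((2*177)/(-8615) + (3*(-85))/2079) - (-2 - 210/(-92)) = (354*(-1/8615) - 255*1/2079) - (-2 - 210*(-1/92)) = (-354/8615 - 85/693) - (-2 + 105/46) = -977597/5970195 - 1*13/46 = -977597/5970195 - 13/46 = -122581997/274628970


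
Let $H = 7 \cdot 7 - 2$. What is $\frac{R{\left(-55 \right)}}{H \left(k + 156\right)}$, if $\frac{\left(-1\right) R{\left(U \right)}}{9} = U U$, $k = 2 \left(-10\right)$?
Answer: $- \frac{27225}{6392} \approx -4.2592$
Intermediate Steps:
$k = -20$
$H = 47$ ($H = 49 - 2 = 47$)
$R{\left(U \right)} = - 9 U^{2}$ ($R{\left(U \right)} = - 9 U U = - 9 U^{2}$)
$\frac{R{\left(-55 \right)}}{H \left(k + 156\right)} = \frac{\left(-9\right) \left(-55\right)^{2}}{47 \left(-20 + 156\right)} = \frac{\left(-9\right) 3025}{47 \cdot 136} = - \frac{27225}{6392}$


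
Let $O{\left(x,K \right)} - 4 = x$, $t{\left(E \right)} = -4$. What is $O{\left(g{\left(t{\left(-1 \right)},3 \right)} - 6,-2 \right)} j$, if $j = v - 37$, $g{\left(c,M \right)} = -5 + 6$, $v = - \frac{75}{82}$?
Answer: $\frac{3109}{82} \approx 37.915$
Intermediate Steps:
$v = - \frac{75}{82}$ ($v = \left(-75\right) \frac{1}{82} = - \frac{75}{82} \approx -0.91463$)
$g{\left(c,M \right)} = 1$
$j = - \frac{3109}{82}$ ($j = - \frac{75}{82} - 37 = - \frac{3109}{82} \approx -37.915$)
$O{\left(x,K \right)} = 4 + x$
$O{\left(g{\left(t{\left(-1 \right)},3 \right)} - 6,-2 \right)} j = \left(4 + \left(1 - 6\right)\right) \left(- \frac{3109}{82}\right) = \left(4 - 5\right) \left(- \frac{3109}{82}\right) = \left(-1\right) \left(- \frac{3109}{82}\right) = \frac{3109}{82}$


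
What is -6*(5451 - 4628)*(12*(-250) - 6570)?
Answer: 47256660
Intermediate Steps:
-6*(5451 - 4628)*(12*(-250) - 6570) = -4938*(-3000 - 6570) = -4938*(-9570) = -6*(-7876110) = 47256660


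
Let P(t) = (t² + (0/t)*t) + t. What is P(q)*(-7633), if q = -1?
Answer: 0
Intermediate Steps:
P(t) = t + t² (P(t) = (t² + 0*t) + t = (t² + 0) + t = t² + t = t + t²)
P(q)*(-7633) = -(1 - 1)*(-7633) = -1*0*(-7633) = 0*(-7633) = 0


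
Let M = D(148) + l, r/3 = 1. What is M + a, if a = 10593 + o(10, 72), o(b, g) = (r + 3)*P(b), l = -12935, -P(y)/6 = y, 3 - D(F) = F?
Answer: -2847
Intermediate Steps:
D(F) = 3 - F
P(y) = -6*y
r = 3 (r = 3*1 = 3)
M = -13080 (M = (3 - 1*148) - 12935 = (3 - 148) - 12935 = -145 - 12935 = -13080)
o(b, g) = -36*b (o(b, g) = (3 + 3)*(-6*b) = 6*(-6*b) = -36*b)
a = 10233 (a = 10593 - 36*10 = 10593 - 360 = 10233)
M + a = -13080 + 10233 = -2847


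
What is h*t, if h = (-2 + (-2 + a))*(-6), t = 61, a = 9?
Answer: -1830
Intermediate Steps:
h = -30 (h = (-2 + (-2 + 9))*(-6) = (-2 + 7)*(-6) = 5*(-6) = -30)
h*t = -30*61 = -1830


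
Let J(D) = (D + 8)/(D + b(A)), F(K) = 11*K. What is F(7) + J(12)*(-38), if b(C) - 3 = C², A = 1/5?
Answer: 1244/47 ≈ 26.468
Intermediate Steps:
A = ⅕ (A = 1*(⅕) = ⅕ ≈ 0.20000)
b(C) = 3 + C²
J(D) = (8 + D)/(76/25 + D) (J(D) = (D + 8)/(D + (3 + (⅕)²)) = (8 + D)/(D + (3 + 1/25)) = (8 + D)/(D + 76/25) = (8 + D)/(76/25 + D))
F(7) + J(12)*(-38) = 11*7 + (25*(8 + 12)/(76 + 25*12))*(-38) = 77 + (25*20/(76 + 300))*(-38) = 77 + (25*20/376)*(-38) = 77 + (25*(1/376)*20)*(-38) = 77 + (125/94)*(-38) = 77 - 2375/47 = 1244/47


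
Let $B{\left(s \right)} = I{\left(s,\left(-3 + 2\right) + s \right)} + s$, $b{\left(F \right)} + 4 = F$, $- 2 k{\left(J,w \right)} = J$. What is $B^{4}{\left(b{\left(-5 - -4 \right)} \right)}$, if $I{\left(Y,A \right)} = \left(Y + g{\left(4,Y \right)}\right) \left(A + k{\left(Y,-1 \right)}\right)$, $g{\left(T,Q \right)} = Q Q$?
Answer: $31640625$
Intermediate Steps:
$k{\left(J,w \right)} = - \frac{J}{2}$
$g{\left(T,Q \right)} = Q^{2}$
$I{\left(Y,A \right)} = \left(A - \frac{Y}{2}\right) \left(Y + Y^{2}\right)$ ($I{\left(Y,A \right)} = \left(Y + Y^{2}\right) \left(A - \frac{Y}{2}\right) = \left(A - \frac{Y}{2}\right) \left(Y + Y^{2}\right)$)
$b{\left(F \right)} = -4 + F$
$B{\left(s \right)} = s + \frac{s \left(-2 + s - s^{2} + 2 s \left(-1 + s\right)\right)}{2}$ ($B{\left(s \right)} = \frac{s \left(- s - s^{2} + 2 \left(\left(-3 + 2\right) + s\right) + 2 \left(\left(-3 + 2\right) + s\right) s\right)}{2} + s = \frac{s \left(- s - s^{2} + 2 \left(-1 + s\right) + 2 \left(-1 + s\right) s\right)}{2} + s = \frac{s \left(- s - s^{2} + \left(-2 + 2 s\right) + 2 s \left(-1 + s\right)\right)}{2} + s = \frac{s \left(-2 + s - s^{2} + 2 s \left(-1 + s\right)\right)}{2} + s = s + \frac{s \left(-2 + s - s^{2} + 2 s \left(-1 + s\right)\right)}{2}$)
$B^{4}{\left(b{\left(-5 - -4 \right)} \right)} = \left(\frac{\left(-4 - 1\right)^{2} \left(-1 - 5\right)}{2}\right)^{4} = \left(\frac{\left(-5\right)^{2} \left(-1 - 5\right)}{2}\right)^{4} = \left(\frac{1}{2} \cdot 25 \left(-6\right)\right)^{4} = \left(-75\right)^{4} = 31640625$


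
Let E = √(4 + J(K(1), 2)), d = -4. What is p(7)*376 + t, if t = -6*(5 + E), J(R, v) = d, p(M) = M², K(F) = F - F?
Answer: 18394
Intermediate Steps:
K(F) = 0
J(R, v) = -4
E = 0 (E = √(4 - 4) = √0 = 0)
t = -30 (t = -6*(5 + 0) = -6*5 = -30)
p(7)*376 + t = 7²*376 - 30 = 49*376 - 30 = 18424 - 30 = 18394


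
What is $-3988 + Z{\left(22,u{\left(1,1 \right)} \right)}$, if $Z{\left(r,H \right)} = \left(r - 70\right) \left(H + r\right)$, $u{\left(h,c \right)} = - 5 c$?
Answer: $-4804$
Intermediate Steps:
$Z{\left(r,H \right)} = \left(-70 + r\right) \left(H + r\right)$
$-3988 + Z{\left(22,u{\left(1,1 \right)} \right)} = -3988 + \left(22^{2} - 70 \left(\left(-5\right) 1\right) - 1540 + \left(-5\right) 1 \cdot 22\right) = -3988 - 816 = -4804$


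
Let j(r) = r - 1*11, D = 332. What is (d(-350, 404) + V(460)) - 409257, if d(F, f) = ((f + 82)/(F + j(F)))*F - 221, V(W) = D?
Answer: -32303634/79 ≈ -4.0891e+5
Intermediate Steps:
V(W) = 332
j(r) = -11 + r (j(r) = r - 11 = -11 + r)
d(F, f) = -221 + F*(82 + f)/(-11 + 2*F) (d(F, f) = ((f + 82)/(F + (-11 + F)))*F - 221 = ((82 + f)/(-11 + 2*F))*F - 221 = F*(82 + f)/(-11 + 2*F) - 221 = -221 + F*(82 + f)/(-11 + 2*F))
(d(-350, 404) + V(460)) - 409257 = ((2431 - 360*(-350) - 350*404)/(-11 + 2*(-350)) + 332) - 409257 = ((2431 + 126000 - 141400)/(-11 - 700) + 332) - 409257 = (-12969/(-711) + 332) - 409257 = (-1/711*(-12969) + 332) - 409257 = (1441/79 + 332) - 409257 = 27669/79 - 409257 = -32303634/79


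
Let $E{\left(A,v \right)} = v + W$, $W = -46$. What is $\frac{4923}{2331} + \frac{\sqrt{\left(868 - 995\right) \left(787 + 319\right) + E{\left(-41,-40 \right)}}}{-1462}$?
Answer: $\frac{547}{259} - \frac{i \sqrt{35137}}{731} \approx 2.112 - 0.25643 i$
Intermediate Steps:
$E{\left(A,v \right)} = -46 + v$ ($E{\left(A,v \right)} = v - 46 = -46 + v$)
$\frac{4923}{2331} + \frac{\sqrt{\left(868 - 995\right) \left(787 + 319\right) + E{\left(-41,-40 \right)}}}{-1462} = \frac{4923}{2331} + \frac{\sqrt{\left(868 - 995\right) \left(787 + 319\right) - 86}}{-1462} = 4923 \cdot \frac{1}{2331} + \sqrt{\left(-127\right) 1106 - 86} \left(- \frac{1}{1462}\right) = \frac{547}{259} + \sqrt{-140462 - 86} \left(- \frac{1}{1462}\right) = \frac{547}{259} + \sqrt{-140548} \left(- \frac{1}{1462}\right) = \frac{547}{259} + 2 i \sqrt{35137} \left(- \frac{1}{1462}\right) = \frac{547}{259} - \frac{i \sqrt{35137}}{731}$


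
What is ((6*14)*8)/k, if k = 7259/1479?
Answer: 8352/61 ≈ 136.92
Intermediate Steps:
k = 427/87 (k = 7259*(1/1479) = 427/87 ≈ 4.9080)
((6*14)*8)/k = ((6*14)*8)/(427/87) = (84*8)*(87/427) = 672*(87/427) = 8352/61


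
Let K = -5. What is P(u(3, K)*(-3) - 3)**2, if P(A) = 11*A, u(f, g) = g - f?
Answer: 53361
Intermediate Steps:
P(u(3, K)*(-3) - 3)**2 = (11*((-5 - 1*3)*(-3) - 3))**2 = (11*((-5 - 3)*(-3) - 3))**2 = (11*(-8*(-3) - 3))**2 = (11*(24 - 3))**2 = (11*21)**2 = 231**2 = 53361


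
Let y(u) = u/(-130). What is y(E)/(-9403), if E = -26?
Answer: -1/47015 ≈ -2.1270e-5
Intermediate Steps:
y(u) = -u/130 (y(u) = u*(-1/130) = -u/130)
y(E)/(-9403) = -1/130*(-26)/(-9403) = (⅕)*(-1/9403) = -1/47015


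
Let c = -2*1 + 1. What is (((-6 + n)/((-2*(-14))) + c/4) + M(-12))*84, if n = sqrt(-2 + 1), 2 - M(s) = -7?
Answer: 717 + 3*I ≈ 717.0 + 3.0*I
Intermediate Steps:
M(s) = 9 (M(s) = 2 - 1*(-7) = 2 + 7 = 9)
n = I (n = sqrt(-1) = I ≈ 1.0*I)
c = -1 (c = -2 + 1 = -1)
(((-6 + n)/((-2*(-14))) + c/4) + M(-12))*84 = (((-6 + I)/((-2*(-14))) - 1/4) + 9)*84 = (((-6 + I)/28 - 1*1/4) + 9)*84 = (((-6 + I)*(1/28) - 1/4) + 9)*84 = (((-3/14 + I/28) - 1/4) + 9)*84 = ((-13/28 + I/28) + 9)*84 = (239/28 + I/28)*84 = 717 + 3*I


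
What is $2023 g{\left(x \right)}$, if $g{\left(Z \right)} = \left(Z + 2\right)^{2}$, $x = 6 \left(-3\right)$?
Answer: $517888$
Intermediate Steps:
$x = -18$
$g{\left(Z \right)} = \left(2 + Z\right)^{2}$
$2023 g{\left(x \right)} = 2023 \left(2 - 18\right)^{2} = 2023 \left(-16\right)^{2} = 2023 \cdot 256 = 517888$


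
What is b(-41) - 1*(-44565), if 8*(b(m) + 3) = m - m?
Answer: 44562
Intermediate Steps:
b(m) = -3 (b(m) = -3 + (m - m)/8 = -3 + (⅛)*0 = -3 + 0 = -3)
b(-41) - 1*(-44565) = -3 - 1*(-44565) = -3 + 44565 = 44562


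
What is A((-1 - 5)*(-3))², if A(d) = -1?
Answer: 1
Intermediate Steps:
A((-1 - 5)*(-3))² = (-1)² = 1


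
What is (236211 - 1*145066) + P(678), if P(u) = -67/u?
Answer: 61796243/678 ≈ 91145.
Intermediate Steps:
(236211 - 1*145066) + P(678) = (236211 - 1*145066) - 67/678 = (236211 - 145066) - 67*1/678 = 91145 - 67/678 = 61796243/678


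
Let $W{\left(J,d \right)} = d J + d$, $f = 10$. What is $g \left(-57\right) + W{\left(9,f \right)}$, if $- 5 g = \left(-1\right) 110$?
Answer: $-1154$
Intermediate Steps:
$W{\left(J,d \right)} = d + J d$ ($W{\left(J,d \right)} = J d + d = d + J d$)
$g = 22$ ($g = - \frac{\left(-1\right) 110}{5} = \left(- \frac{1}{5}\right) \left(-110\right) = 22$)
$g \left(-57\right) + W{\left(9,f \right)} = 22 \left(-57\right) + 10 \left(1 + 9\right) = -1254 + 10 \cdot 10 = -1254 + 100 = -1154$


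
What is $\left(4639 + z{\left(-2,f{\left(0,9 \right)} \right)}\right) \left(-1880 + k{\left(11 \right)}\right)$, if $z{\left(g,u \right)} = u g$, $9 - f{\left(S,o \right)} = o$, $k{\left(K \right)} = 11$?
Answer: $-8670291$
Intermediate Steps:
$f{\left(S,o \right)} = 9 - o$
$z{\left(g,u \right)} = g u$
$\left(4639 + z{\left(-2,f{\left(0,9 \right)} \right)}\right) \left(-1880 + k{\left(11 \right)}\right) = \left(4639 - 2 \left(9 - 9\right)\right) \left(-1880 + 11\right) = \left(4639 - 2 \left(9 - 9\right)\right) \left(-1869\right) = \left(4639 - 0\right) \left(-1869\right) = \left(4639 + 0\right) \left(-1869\right) = 4639 \left(-1869\right) = -8670291$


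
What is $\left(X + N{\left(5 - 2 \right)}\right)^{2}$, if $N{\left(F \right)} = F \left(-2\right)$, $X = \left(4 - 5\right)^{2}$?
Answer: $25$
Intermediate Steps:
$X = 1$ ($X = \left(-1\right)^{2} = 1$)
$N{\left(F \right)} = - 2 F$
$\left(X + N{\left(5 - 2 \right)}\right)^{2} = \left(1 - 2 \left(5 - 2\right)\right)^{2} = \left(1 - 6\right)^{2} = \left(-5\right)^{2} = 25$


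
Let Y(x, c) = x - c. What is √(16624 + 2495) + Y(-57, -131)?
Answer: 74 + √19119 ≈ 212.27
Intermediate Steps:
√(16624 + 2495) + Y(-57, -131) = √(16624 + 2495) + (-57 - 1*(-131)) = √19119 + (-57 + 131) = √19119 + 74 = 74 + √19119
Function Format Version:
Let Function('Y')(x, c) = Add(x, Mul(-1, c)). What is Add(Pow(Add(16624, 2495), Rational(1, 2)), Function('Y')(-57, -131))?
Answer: Add(74, Pow(19119, Rational(1, 2))) ≈ 212.27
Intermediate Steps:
Add(Pow(Add(16624, 2495), Rational(1, 2)), Function('Y')(-57, -131)) = Add(Pow(Add(16624, 2495), Rational(1, 2)), Add(-57, Mul(-1, -131))) = Add(Pow(19119, Rational(1, 2)), Add(-57, 131)) = Add(Pow(19119, Rational(1, 2)), 74) = Add(74, Pow(19119, Rational(1, 2)))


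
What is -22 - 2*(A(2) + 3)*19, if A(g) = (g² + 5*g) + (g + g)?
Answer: -820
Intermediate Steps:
A(g) = g² + 7*g (A(g) = (g² + 5*g) + 2*g = g² + 7*g)
-22 - 2*(A(2) + 3)*19 = -22 - 2*(2*(7 + 2) + 3)*19 = -22 - 2*(2*9 + 3)*19 = -22 - 2*(18 + 3)*19 = -22 - 2*21*19 = -22 - 42*19 = -22 - 798 = -820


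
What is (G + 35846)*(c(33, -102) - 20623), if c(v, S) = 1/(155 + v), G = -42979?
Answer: 27655518359/188 ≈ 1.4710e+8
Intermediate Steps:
(G + 35846)*(c(33, -102) - 20623) = (-42979 + 35846)*(1/(155 + 33) - 20623) = -7133*(1/188 - 20623) = -7133*(-3877123/188) = 27655518359/188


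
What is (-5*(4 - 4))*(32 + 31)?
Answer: 0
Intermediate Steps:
(-5*(4 - 4))*(32 + 31) = -5*0*63 = 0*63 = 0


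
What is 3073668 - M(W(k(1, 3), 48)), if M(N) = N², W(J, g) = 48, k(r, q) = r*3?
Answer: 3071364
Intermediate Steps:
k(r, q) = 3*r
3073668 - M(W(k(1, 3), 48)) = 3073668 - 1*48² = 3073668 - 1*2304 = 3073668 - 2304 = 3071364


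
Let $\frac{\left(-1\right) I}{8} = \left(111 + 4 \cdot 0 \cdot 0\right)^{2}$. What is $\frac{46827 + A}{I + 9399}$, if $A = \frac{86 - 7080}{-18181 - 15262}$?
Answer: $- \frac{1566042355}{2982078867} \approx -0.52515$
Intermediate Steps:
$A = \frac{6994}{33443}$ ($A = - \frac{6994}{-33443} = \left(-6994\right) \left(- \frac{1}{33443}\right) = \frac{6994}{33443} \approx 0.20913$)
$I = -98568$ ($I = - 8 \left(111 + 4 \cdot 0 \cdot 0\right)^{2} = - 8 \left(111 + 0 \cdot 0\right)^{2} = - 8 \left(111 + 0\right)^{2} = - 8 \cdot 111^{2} = \left(-8\right) 12321 = -98568$)
$\frac{46827 + A}{I + 9399} = \frac{46827 + \frac{6994}{33443}}{-98568 + 9399} = \frac{1566042355}{33443 \left(-89169\right)} = \frac{1566042355}{33443} \left(- \frac{1}{89169}\right) = - \frac{1566042355}{2982078867}$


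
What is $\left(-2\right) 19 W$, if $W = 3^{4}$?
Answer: $-3078$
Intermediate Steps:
$W = 81$
$\left(-2\right) 19 W = \left(-2\right) 19 \cdot 81 = \left(-38\right) 81 = -3078$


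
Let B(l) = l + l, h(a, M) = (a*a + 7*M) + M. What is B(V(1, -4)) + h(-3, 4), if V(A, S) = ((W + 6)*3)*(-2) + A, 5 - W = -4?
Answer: -137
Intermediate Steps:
W = 9 (W = 5 - 1*(-4) = 5 + 4 = 9)
V(A, S) = -90 + A (V(A, S) = ((9 + 6)*3)*(-2) + A = (15*3)*(-2) + A = 45*(-2) + A = -90 + A)
h(a, M) = a² + 8*M (h(a, M) = (a² + 7*M) + M = a² + 8*M)
B(l) = 2*l
B(V(1, -4)) + h(-3, 4) = 2*(-90 + 1) + ((-3)² + 8*4) = 2*(-89) + (9 + 32) = -178 + 41 = -137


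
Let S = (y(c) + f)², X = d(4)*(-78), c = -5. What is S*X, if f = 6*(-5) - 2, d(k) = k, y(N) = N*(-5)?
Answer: -15288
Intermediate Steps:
y(N) = -5*N
f = -32 (f = -30 - 2 = -32)
X = -312 (X = 4*(-78) = -312)
S = 49 (S = (-5*(-5) - 32)² = (25 - 32)² = (-7)² = 49)
S*X = 49*(-312) = -15288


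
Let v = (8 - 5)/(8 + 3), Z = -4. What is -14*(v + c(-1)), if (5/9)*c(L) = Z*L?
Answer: -5754/55 ≈ -104.62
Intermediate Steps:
v = 3/11 ≈ 0.27273
c(L) = -36*L/5 (c(L) = 9*(-4*L)/5 = -36*L/5)
-14*(v + c(-1)) = -14*(3/11 - 36/5*(-1)) = -14*(3/11 + 36/5) = -14*411/55 = -5754/55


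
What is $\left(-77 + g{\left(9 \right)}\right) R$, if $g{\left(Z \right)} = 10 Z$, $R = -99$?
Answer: $-1287$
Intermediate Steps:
$\left(-77 + g{\left(9 \right)}\right) R = \left(-77 + 10 \cdot 9\right) \left(-99\right) = \left(-77 + 90\right) \left(-99\right) = 13 \left(-99\right) = -1287$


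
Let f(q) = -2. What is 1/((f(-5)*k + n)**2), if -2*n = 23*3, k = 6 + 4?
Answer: 4/11881 ≈ 0.00033667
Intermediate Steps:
k = 10
n = -69/2 (n = -23*3/2 = -1/2*69 = -69/2 ≈ -34.500)
1/((f(-5)*k + n)**2) = 1/((-2*10 - 69/2)**2) = 1/((-20 - 69/2)**2) = 1/((-109/2)**2) = 1/(11881/4) = 4/11881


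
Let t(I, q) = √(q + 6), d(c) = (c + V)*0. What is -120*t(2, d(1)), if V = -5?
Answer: -120*√6 ≈ -293.94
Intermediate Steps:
d(c) = 0 (d(c) = (c - 5)*0 = (-5 + c)*0 = 0)
t(I, q) = √(6 + q)
-120*t(2, d(1)) = -120*√(6 + 0) = -120*√6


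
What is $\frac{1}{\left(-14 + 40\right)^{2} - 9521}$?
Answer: $- \frac{1}{8845} \approx -0.00011306$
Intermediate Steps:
$\frac{1}{\left(-14 + 40\right)^{2} - 9521} = \frac{1}{26^{2} - 9521} = \frac{1}{676 - 9521} = \frac{1}{-8845} = - \frac{1}{8845}$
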